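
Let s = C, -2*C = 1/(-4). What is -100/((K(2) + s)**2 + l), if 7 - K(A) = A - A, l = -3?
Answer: -6400/3057 ≈ -2.0936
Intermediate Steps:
C = 1/8 (C = -1/2/(-4) = -1/2*(-1/4) = 1/8 ≈ 0.12500)
K(A) = 7 (K(A) = 7 - (A - A) = 7 - 1*0 = 7 + 0 = 7)
s = 1/8 ≈ 0.12500
-100/((K(2) + s)**2 + l) = -100/((7 + 1/8)**2 - 3) = -100/((57/8)**2 - 3) = -100/(3249/64 - 3) = -100/3057/64 = -100*64/3057 = -6400/3057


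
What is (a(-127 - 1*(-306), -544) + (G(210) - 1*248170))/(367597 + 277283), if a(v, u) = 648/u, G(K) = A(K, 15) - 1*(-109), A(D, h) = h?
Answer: -5622403/14617280 ≈ -0.38464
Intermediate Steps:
G(K) = 124 (G(K) = 15 - 1*(-109) = 15 + 109 = 124)
(a(-127 - 1*(-306), -544) + (G(210) - 1*248170))/(367597 + 277283) = (648/(-544) + (124 - 1*248170))/(367597 + 277283) = (648*(-1/544) + (124 - 248170))/644880 = (-81/68 - 248046)*(1/644880) = -16867209/68*1/644880 = -5622403/14617280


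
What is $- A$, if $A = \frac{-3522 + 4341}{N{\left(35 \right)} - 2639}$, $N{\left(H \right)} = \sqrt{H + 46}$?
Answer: $\frac{819}{2630} \approx 0.31141$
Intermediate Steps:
$N{\left(H \right)} = \sqrt{46 + H}$
$A = - \frac{819}{2630}$ ($A = \frac{-3522 + 4341}{\sqrt{46 + 35} - 2639} = \frac{819}{\sqrt{81} - 2639} = \frac{819}{9 - 2639} = \frac{819}{-2630} = 819 \left(- \frac{1}{2630}\right) = - \frac{819}{2630} \approx -0.31141$)
$- A = \left(-1\right) \left(- \frac{819}{2630}\right) = \frac{819}{2630}$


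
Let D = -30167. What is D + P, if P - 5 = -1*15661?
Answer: -45823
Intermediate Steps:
P = -15656 (P = 5 - 1*15661 = 5 - 15661 = -15656)
D + P = -30167 - 15656 = -45823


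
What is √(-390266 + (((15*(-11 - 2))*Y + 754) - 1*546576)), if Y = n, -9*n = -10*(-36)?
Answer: 4*I*√58018 ≈ 963.48*I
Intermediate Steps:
n = -40 (n = -(-10)*(-36)/9 = -⅑*360 = -40)
Y = -40
√(-390266 + (((15*(-11 - 2))*Y + 754) - 1*546576)) = √(-390266 + (((15*(-11 - 2))*(-40) + 754) - 1*546576)) = √(-390266 + (((15*(-13))*(-40) + 754) - 546576)) = √(-390266 + ((-195*(-40) + 754) - 546576)) = √(-390266 + ((7800 + 754) - 546576)) = √(-390266 + (8554 - 546576)) = √(-390266 - 538022) = √(-928288) = 4*I*√58018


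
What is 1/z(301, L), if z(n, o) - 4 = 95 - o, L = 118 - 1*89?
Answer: 1/70 ≈ 0.014286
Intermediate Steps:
L = 29 (L = 118 - 89 = 29)
z(n, o) = 99 - o (z(n, o) = 4 + (95 - o) = 99 - o)
1/z(301, L) = 1/(99 - 1*29) = 1/(99 - 29) = 1/70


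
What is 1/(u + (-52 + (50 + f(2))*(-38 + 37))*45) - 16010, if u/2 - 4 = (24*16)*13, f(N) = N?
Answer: -85045119/5312 ≈ -16010.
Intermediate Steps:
u = 9992 (u = 8 + 2*((24*16)*13) = 8 + 2*(384*13) = 8 + 2*4992 = 8 + 9984 = 9992)
1/(u + (-52 + (50 + f(2))*(-38 + 37))*45) - 16010 = 1/(9992 + (-52 + (50 + 2)*(-38 + 37))*45) - 16010 = 1/(9992 + (-52 + 52*(-1))*45) - 16010 = 1/(9992 + (-52 - 52)*45) - 16010 = 1/(9992 - 104*45) - 16010 = 1/(9992 - 4680) - 16010 = 1/5312 - 16010 = -85045119/5312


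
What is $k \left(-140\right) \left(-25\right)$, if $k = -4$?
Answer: $-14000$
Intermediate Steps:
$k \left(-140\right) \left(-25\right) = \left(-4\right) \left(-140\right) \left(-25\right) = 560 \left(-25\right) = -14000$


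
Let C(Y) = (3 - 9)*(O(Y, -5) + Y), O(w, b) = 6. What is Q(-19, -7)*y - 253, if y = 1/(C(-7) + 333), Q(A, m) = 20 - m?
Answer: -28580/113 ≈ -252.92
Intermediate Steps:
C(Y) = -36 - 6*Y (C(Y) = (3 - 9)*(6 + Y) = -6*(6 + Y) = -36 - 6*Y)
y = 1/339 (y = 1/((-36 - 6*(-7)) + 333) = 1/((-36 + 42) + 333) = 1/(6 + 333) = 1/339 ≈ 0.0029499)
Q(-19, -7)*y - 253 = (20 - 1*(-7))*(1/339) - 253 = (20 + 7)*(1/339) - 253 = 27*(1/339) - 253 = 9/113 - 253 = -28580/113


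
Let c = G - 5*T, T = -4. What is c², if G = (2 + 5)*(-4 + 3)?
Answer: 169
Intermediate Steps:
G = -7 (G = 7*(-1) = -7)
c = 13 (c = -7 - 5*(-4) = -7 + 20 = 13)
c² = 13² = 169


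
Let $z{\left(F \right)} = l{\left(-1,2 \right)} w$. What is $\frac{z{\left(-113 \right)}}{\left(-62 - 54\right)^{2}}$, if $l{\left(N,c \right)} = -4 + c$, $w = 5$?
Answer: $- \frac{5}{6728} \approx -0.00074316$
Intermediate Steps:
$z{\left(F \right)} = -10$ ($z{\left(F \right)} = \left(-4 + 2\right) 5 = \left(-2\right) 5 = -10$)
$\frac{z{\left(-113 \right)}}{\left(-62 - 54\right)^{2}} = - \frac{10}{\left(-62 - 54\right)^{2}} = - \frac{10}{\left(-116\right)^{2}} = - \frac{10}{13456} = \left(-10\right) \frac{1}{13456} = - \frac{5}{6728}$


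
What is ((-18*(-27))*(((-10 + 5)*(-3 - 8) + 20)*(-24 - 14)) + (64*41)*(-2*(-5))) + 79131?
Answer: -1279729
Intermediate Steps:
((-18*(-27))*(((-10 + 5)*(-3 - 8) + 20)*(-24 - 14)) + (64*41)*(-2*(-5))) + 79131 = (486*((-5*(-11) + 20)*(-38)) + 2624*10) + 79131 = (486*((55 + 20)*(-38)) + 26240) + 79131 = (486*(75*(-38)) + 26240) + 79131 = (486*(-2850) + 26240) + 79131 = (-1385100 + 26240) + 79131 = -1358860 + 79131 = -1279729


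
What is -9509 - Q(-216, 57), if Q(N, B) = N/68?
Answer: -161599/17 ≈ -9505.8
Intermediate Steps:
Q(N, B) = N/68 (Q(N, B) = N*(1/68) = N/68)
-9509 - Q(-216, 57) = -9509 - (-216)/68 = -9509 - 1*(-54/17) = -9509 + 54/17 = -161599/17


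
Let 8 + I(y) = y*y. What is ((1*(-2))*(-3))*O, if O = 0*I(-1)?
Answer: 0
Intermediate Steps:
I(y) = -8 + y² (I(y) = -8 + y*y = -8 + y²)
O = 0 (O = 0*(-8 + (-1)²) = 0*(-8 + 1) = 0*(-7) = 0)
((1*(-2))*(-3))*O = ((1*(-2))*(-3))*0 = -2*(-3)*0 = 6*0 = 0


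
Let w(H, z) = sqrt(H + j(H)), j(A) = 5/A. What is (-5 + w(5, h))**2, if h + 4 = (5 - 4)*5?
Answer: (5 - sqrt(6))**2 ≈ 6.5051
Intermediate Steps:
h = 1 (h = -4 + (5 - 4)*5 = -4 + 1*5 = -4 + 5 = 1)
w(H, z) = sqrt(H + 5/H)
(-5 + w(5, h))**2 = (-5 + sqrt(5 + 5/5))**2 = (-5 + sqrt(5 + 5*(1/5)))**2 = (-5 + sqrt(5 + 1))**2 = (-5 + sqrt(6))**2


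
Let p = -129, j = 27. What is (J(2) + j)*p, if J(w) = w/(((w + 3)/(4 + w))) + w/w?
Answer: -19608/5 ≈ -3921.6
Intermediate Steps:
J(w) = 1 + w*(4 + w)/(3 + w) (J(w) = w/(((3 + w)/(4 + w))) + 1 = w*((4 + w)/(3 + w)) + 1 = w*(4 + w)/(3 + w) + 1 = 1 + w*(4 + w)/(3 + w))
(J(2) + j)*p = ((3 + 2² + 5*2)/(3 + 2) + 27)*(-129) = ((3 + 4 + 10)/5 + 27)*(-129) = ((⅕)*17 + 27)*(-129) = (17/5 + 27)*(-129) = (152/5)*(-129) = -19608/5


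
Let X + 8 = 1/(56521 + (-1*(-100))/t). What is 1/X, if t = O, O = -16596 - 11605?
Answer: -1593948621/12751560767 ≈ -0.12500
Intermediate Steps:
O = -28201
t = -28201
X = -12751560767/1593948621 (X = -8 + 1/(56521 - 1*(-100)/(-28201)) = -8 + 1/(56521 + 100*(-1/28201)) = -8 + 1/(56521 - 100/28201) = -8 + 1/(1593948621/28201) = -8 + 28201/1593948621 = -12751560767/1593948621 ≈ -8.0000)
1/X = 1/(-12751560767/1593948621) = -1593948621/12751560767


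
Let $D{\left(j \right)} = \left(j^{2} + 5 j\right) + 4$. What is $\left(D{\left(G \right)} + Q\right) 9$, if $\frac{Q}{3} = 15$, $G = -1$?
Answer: $405$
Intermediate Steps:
$Q = 45$ ($Q = 3 \cdot 15 = 45$)
$D{\left(j \right)} = 4 + j^{2} + 5 j$
$\left(D{\left(G \right)} + Q\right) 9 = \left(\left(4 + \left(-1\right)^{2} + 5 \left(-1\right)\right) + 45\right) 9 = \left(\left(4 + 1 - 5\right) + 45\right) 9 = \left(0 + 45\right) 9 = 45 \cdot 9 = 405$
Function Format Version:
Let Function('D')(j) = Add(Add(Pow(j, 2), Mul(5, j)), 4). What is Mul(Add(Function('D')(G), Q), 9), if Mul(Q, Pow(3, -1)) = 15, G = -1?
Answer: 405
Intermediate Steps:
Q = 45 (Q = Mul(3, 15) = 45)
Function('D')(j) = Add(4, Pow(j, 2), Mul(5, j))
Mul(Add(Function('D')(G), Q), 9) = Mul(Add(Add(4, Pow(-1, 2), Mul(5, -1)), 45), 9) = Mul(Add(Add(4, 1, -5), 45), 9) = Mul(Add(0, 45), 9) = Mul(45, 9) = 405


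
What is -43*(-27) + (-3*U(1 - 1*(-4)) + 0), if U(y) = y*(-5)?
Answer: 1236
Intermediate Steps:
U(y) = -5*y
-43*(-27) + (-3*U(1 - 1*(-4)) + 0) = -43*(-27) + (-(-15)*(1 - 1*(-4)) + 0) = 1161 + (-(-15)*(1 + 4) + 0) = 1161 + (-(-15)*5 + 0) = 1161 + (-3*(-25) + 0) = 1161 + (75 + 0) = 1161 + 75 = 1236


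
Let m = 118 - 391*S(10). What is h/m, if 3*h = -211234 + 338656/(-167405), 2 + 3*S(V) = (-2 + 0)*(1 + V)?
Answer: -5893661071/271698315 ≈ -21.692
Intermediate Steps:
S(V) = -4/3 - 2*V/3 (S(V) = -2/3 + ((-2 + 0)*(1 + V))/3 = -2/3 + (-2*(1 + V))/3 = -2/3 + (-2 - 2*V)/3 = -2/3 + (-2/3 - 2*V/3) = -4/3 - 2*V/3)
m = 3246 (m = 118 - 391*(-4/3 - 2/3*10) = 118 - 391*(-4/3 - 20/3) = 118 - 391*(-8) = 118 + 3128 = 3246)
h = -11787322142/167405 (h = (-211234 + 338656/(-167405))/3 = (-211234 + 338656*(-1/167405))/3 = (-211234 - 338656/167405)/3 = (1/3)*(-35361966426/167405) = -11787322142/167405 ≈ -70412.)
h/m = -11787322142/167405/3246 = -11787322142/167405*1/3246 = -5893661071/271698315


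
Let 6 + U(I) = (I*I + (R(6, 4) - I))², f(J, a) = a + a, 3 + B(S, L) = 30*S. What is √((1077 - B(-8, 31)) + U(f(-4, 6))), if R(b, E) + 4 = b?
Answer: √19270 ≈ 138.82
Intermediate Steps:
R(b, E) = -4 + b
B(S, L) = -3 + 30*S
f(J, a) = 2*a
U(I) = -6 + (2 + I² - I)² (U(I) = -6 + (I*I + ((-4 + 6) - I))² = -6 + (I² + (2 - I))² = -6 + (2 + I² - I)²)
√((1077 - B(-8, 31)) + U(f(-4, 6))) = √((1077 - (-3 + 30*(-8))) + (-6 + (2 + (2*6)² - 2*6)²)) = √((1077 - (-3 - 240)) + (-6 + (2 + 12² - 1*12)²)) = √((1077 - 1*(-243)) + (-6 + (2 + 144 - 12)²)) = √((1077 + 243) + (-6 + 134²)) = √(1320 + (-6 + 17956)) = √(1320 + 17950) = √19270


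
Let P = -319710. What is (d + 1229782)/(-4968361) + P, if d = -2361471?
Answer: -1588433563621/4968361 ≈ -3.1971e+5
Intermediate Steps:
(d + 1229782)/(-4968361) + P = (-2361471 + 1229782)/(-4968361) - 319710 = -1131689*(-1/4968361) - 319710 = 1131689/4968361 - 319710 = -1588433563621/4968361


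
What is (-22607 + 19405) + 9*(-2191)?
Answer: -22921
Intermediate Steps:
(-22607 + 19405) + 9*(-2191) = -3202 - 19719 = -22921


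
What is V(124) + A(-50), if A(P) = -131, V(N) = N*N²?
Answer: 1906493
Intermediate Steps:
V(N) = N³
V(124) + A(-50) = 124³ - 131 = 1906624 - 131 = 1906493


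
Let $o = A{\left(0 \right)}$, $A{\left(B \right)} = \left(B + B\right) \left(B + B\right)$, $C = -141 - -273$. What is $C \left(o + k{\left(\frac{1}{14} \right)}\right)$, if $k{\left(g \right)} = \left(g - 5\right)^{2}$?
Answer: $\frac{157113}{49} \approx 3206.4$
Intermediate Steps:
$C = 132$ ($C = -141 + 273 = 132$)
$A{\left(B \right)} = 4 B^{2}$ ($A{\left(B \right)} = 2 B 2 B = 4 B^{2}$)
$k{\left(g \right)} = \left(-5 + g\right)^{2}$
$o = 0$ ($o = 4 \cdot 0^{2} = 4 \cdot 0 = 0$)
$C \left(o + k{\left(\frac{1}{14} \right)}\right) = 132 \left(0 + \left(-5 + \frac{1}{14}\right)^{2}\right) = 132 \left(0 + \left(- \frac{69}{14}\right)^{2}\right) = 132 \left(0 + \frac{4761}{196}\right) = 132 \cdot \frac{4761}{196} = \frac{157113}{49}$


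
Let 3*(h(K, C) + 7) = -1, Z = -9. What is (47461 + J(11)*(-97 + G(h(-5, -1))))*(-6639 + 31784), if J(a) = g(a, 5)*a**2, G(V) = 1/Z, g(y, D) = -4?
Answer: 21377398925/9 ≈ 2.3753e+9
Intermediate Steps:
h(K, C) = -22/3 (h(K, C) = -7 + (1/3)*(-1) = -7 - 1/3 = -22/3)
G(V) = -1/9 (G(V) = 1/(-9) = -1/9)
J(a) = -4*a**2
(47461 + J(11)*(-97 + G(h(-5, -1))))*(-6639 + 31784) = (47461 + (-4*11**2)*(-97 - 1/9))*(-6639 + 31784) = (47461 - 4*121*(-874/9))*25145 = (47461 - 484*(-874/9))*25145 = (47461 + 423016/9)*25145 = (850165/9)*25145 = 21377398925/9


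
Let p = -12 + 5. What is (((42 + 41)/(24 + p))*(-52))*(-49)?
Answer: 211484/17 ≈ 12440.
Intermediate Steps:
p = -7
(((42 + 41)/(24 + p))*(-52))*(-49) = (((42 + 41)/(24 - 7))*(-52))*(-49) = ((83/17)*(-52))*(-49) = -4316/17*(-49) = 211484/17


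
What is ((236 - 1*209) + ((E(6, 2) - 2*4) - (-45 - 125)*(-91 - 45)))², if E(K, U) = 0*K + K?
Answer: 533379025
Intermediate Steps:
E(K, U) = K (E(K, U) = 0 + K = K)
((236 - 1*209) + ((E(6, 2) - 2*4) - (-45 - 125)*(-91 - 45)))² = ((236 - 1*209) + ((6 - 2*4) - (-45 - 125)*(-91 - 45)))² = ((236 - 209) + ((6 - 8) - (-170)*(-136)))² = (27 + (-2 - 1*23120))² = (27 + (-2 - 23120))² = (27 - 23122)² = (-23095)² = 533379025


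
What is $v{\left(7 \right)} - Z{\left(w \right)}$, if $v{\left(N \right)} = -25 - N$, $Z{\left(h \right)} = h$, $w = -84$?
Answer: $52$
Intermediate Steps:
$v{\left(7 \right)} - Z{\left(w \right)} = \left(-25 - 7\right) - -84 = \left(-25 - 7\right) + 84 = -32 + 84 = 52$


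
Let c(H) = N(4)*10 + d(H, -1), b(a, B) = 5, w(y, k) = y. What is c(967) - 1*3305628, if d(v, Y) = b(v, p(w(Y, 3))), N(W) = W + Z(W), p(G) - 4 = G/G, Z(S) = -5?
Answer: -3305633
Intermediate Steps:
p(G) = 5 (p(G) = 4 + G/G = 4 + 1 = 5)
N(W) = -5 + W (N(W) = W - 5 = -5 + W)
d(v, Y) = 5
c(H) = -5 (c(H) = (-5 + 4)*10 + 5 = -1*10 + 5 = -10 + 5 = -5)
c(967) - 1*3305628 = -5 - 1*3305628 = -5 - 3305628 = -3305633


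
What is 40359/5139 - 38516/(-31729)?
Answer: 492828145/54351777 ≈ 9.0674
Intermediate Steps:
40359/5139 - 38516/(-31729) = 40359*(1/5139) - 38516*(-1/31729) = 13453/1713 + 38516/31729 = 492828145/54351777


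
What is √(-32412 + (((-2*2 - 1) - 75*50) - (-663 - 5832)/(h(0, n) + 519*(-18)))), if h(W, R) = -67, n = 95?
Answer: I*√340301798/97 ≈ 190.18*I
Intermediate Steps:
√(-32412 + (((-2*2 - 1) - 75*50) - (-663 - 5832)/(h(0, n) + 519*(-18)))) = √(-32412 + (((-2*2 - 1) - 75*50) - (-663 - 5832)/(-67 + 519*(-18)))) = √(-32412 + (((-4 - 1) - 3750) - (-6495)/(-67 - 9342))) = √(-32412 + ((-5 - 3750) - (-6495)/(-9409))) = √(-32412 + (-3755 - (-6495)*(-1)/9409)) = √(-32412 + (-3755 - 1*6495/9409)) = √(-32412 + (-3755 - 6495/9409)) = √(-32412 - 35337290/9409) = √(-340301798/9409) = I*√340301798/97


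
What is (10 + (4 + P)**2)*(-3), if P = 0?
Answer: -78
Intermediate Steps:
(10 + (4 + P)**2)*(-3) = (10 + (4 + 0)**2)*(-3) = (10 + 4**2)*(-3) = (10 + 16)*(-3) = 26*(-3) = -78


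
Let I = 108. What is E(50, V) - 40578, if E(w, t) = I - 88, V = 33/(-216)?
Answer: -40558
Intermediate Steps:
V = -11/72 (V = 33*(-1/216) = -11/72 ≈ -0.15278)
E(w, t) = 20 (E(w, t) = 108 - 88 = 20)
E(50, V) - 40578 = 20 - 40578 = -40558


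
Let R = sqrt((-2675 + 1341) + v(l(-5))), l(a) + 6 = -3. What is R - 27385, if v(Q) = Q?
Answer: -27385 + I*sqrt(1343) ≈ -27385.0 + 36.647*I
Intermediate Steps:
l(a) = -9 (l(a) = -6 - 3 = -9)
R = I*sqrt(1343) (R = sqrt((-2675 + 1341) - 9) = sqrt(-1334 - 9) = sqrt(-1343) = I*sqrt(1343) ≈ 36.647*I)
R - 27385 = I*sqrt(1343) - 27385 = -27385 + I*sqrt(1343)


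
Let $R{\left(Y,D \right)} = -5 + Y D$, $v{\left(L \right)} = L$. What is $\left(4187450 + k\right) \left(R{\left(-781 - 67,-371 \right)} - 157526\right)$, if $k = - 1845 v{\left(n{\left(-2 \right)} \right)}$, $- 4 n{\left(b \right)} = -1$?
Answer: $\frac{2630718527535}{4} \approx 6.5768 \cdot 10^{11}$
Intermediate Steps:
$n{\left(b \right)} = \frac{1}{4}$ ($n{\left(b \right)} = \left(- \frac{1}{4}\right) \left(-1\right) = \frac{1}{4}$)
$k = - \frac{1845}{4}$ ($k = \left(-1845\right) \frac{1}{4} = - \frac{1845}{4} \approx -461.25$)
$R{\left(Y,D \right)} = -5 + D Y$
$\left(4187450 + k\right) \left(R{\left(-781 - 67,-371 \right)} - 157526\right) = \left(4187450 - \frac{1845}{4}\right) \left(\left(-5 - 371 \left(-781 - 67\right)\right) - 157526\right) = \frac{16747955 \left(\left(-5 - -314608\right) - 157526\right)}{4} = \frac{16747955 \left(\left(-5 + 314608\right) - 157526\right)}{4} = \frac{16747955 \left(314603 - 157526\right)}{4} = \frac{16747955}{4} \cdot 157077 = \frac{2630718527535}{4}$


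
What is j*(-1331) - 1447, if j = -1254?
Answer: 1667627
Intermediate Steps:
j*(-1331) - 1447 = -1254*(-1331) - 1447 = 1669074 - 1447 = 1667627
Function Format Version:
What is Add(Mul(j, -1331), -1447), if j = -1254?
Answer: 1667627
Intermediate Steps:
Add(Mul(j, -1331), -1447) = Add(Mul(-1254, -1331), -1447) = Add(1669074, -1447) = 1667627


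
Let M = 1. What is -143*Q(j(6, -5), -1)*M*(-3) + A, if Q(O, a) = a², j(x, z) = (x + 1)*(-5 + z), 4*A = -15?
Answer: 1701/4 ≈ 425.25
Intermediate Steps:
A = -15/4 (A = (¼)*(-15) = -15/4 ≈ -3.7500)
j(x, z) = (1 + x)*(-5 + z)
-143*Q(j(6, -5), -1)*M*(-3) + A = -143*(-1)²*1*(-3) - 15/4 = -143*1*1*(-3) - 15/4 = -143*(-3) - 15/4 = 429 - 15/4 = 1701/4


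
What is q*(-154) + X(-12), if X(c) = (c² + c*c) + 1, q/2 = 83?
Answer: -25275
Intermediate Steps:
q = 166 (q = 2*83 = 166)
X(c) = 1 + 2*c² (X(c) = (c² + c²) + 1 = 2*c² + 1 = 1 + 2*c²)
q*(-154) + X(-12) = 166*(-154) + (1 + 2*(-12)²) = -25564 + (1 + 2*144) = -25564 + (1 + 288) = -25564 + 289 = -25275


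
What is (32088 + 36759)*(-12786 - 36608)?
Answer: -3400628718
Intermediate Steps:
(32088 + 36759)*(-12786 - 36608) = 68847*(-49394) = -3400628718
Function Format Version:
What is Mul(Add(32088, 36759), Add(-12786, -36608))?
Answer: -3400628718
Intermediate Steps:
Mul(Add(32088, 36759), Add(-12786, -36608)) = Mul(68847, -49394) = -3400628718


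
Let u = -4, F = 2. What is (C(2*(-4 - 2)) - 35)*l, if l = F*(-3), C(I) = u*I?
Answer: -78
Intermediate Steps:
C(I) = -4*I
l = -6 (l = 2*(-3) = -6)
(C(2*(-4 - 2)) - 35)*l = (-8*(-4 - 2) - 35)*(-6) = (-8*(-6) - 35)*(-6) = (-4*(-12) - 35)*(-6) = (48 - 35)*(-6) = 13*(-6) = -78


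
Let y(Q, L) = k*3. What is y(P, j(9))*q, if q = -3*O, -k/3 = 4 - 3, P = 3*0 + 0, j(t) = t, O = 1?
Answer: 27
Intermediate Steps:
P = 0 (P = 0 + 0 = 0)
k = -3 (k = -3*(4 - 3) = -3*1 = -3)
q = -3 (q = -3*1 = -3)
y(Q, L) = -9 (y(Q, L) = -3*3 = -9)
y(P, j(9))*q = -9*(-3) = 27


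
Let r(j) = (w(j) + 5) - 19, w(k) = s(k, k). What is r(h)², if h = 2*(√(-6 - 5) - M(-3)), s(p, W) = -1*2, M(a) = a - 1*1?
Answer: 256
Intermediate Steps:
M(a) = -1 + a (M(a) = a - 1 = -1 + a)
s(p, W) = -2
w(k) = -2
h = 8 + 2*I*√11 (h = 2*(√(-6 - 5) - (-1 - 3)) = 2*(√(-11) - 1*(-4)) = 2*(I*√11 + 4) = 2*(4 + I*√11) = 8 + 2*I*√11 ≈ 8.0 + 6.6332*I)
r(j) = -16 (r(j) = (-2 + 5) - 19 = 3 - 19 = -16)
r(h)² = (-16)² = 256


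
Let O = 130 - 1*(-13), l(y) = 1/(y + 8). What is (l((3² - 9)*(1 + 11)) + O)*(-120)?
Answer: -17175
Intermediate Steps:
l(y) = 1/(8 + y)
O = 143 (O = 130 + 13 = 143)
(l((3² - 9)*(1 + 11)) + O)*(-120) = (1/(8 + (3² - 9)*(1 + 11)) + 143)*(-120) = (1/(8 + (9 - 9)*12) + 143)*(-120) = (1/(8 + 0*12) + 143)*(-120) = (1/(8 + 0) + 143)*(-120) = (1/8 + 143)*(-120) = (⅛ + 143)*(-120) = (1145/8)*(-120) = -17175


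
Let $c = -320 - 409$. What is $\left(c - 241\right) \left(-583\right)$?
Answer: $565510$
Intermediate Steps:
$c = -729$
$\left(c - 241\right) \left(-583\right) = \left(-729 - 241\right) \left(-583\right) = \left(-970\right) \left(-583\right) = 565510$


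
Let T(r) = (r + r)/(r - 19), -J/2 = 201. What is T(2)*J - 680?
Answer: -9952/17 ≈ -585.41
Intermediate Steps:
J = -402 (J = -2*201 = -402)
T(r) = 2*r/(-19 + r) (T(r) = (2*r)/(-19 + r) = 2*r/(-19 + r))
T(2)*J - 680 = (2*2/(-19 + 2))*(-402) - 680 = (2*2/(-17))*(-402) - 680 = (2*2*(-1/17))*(-402) - 680 = -4/17*(-402) - 680 = 1608/17 - 680 = -9952/17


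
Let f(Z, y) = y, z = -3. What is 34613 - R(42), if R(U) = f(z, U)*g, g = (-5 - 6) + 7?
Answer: 34781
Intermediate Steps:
g = -4 (g = -11 + 7 = -4)
R(U) = -4*U (R(U) = U*(-4) = -4*U)
34613 - R(42) = 34613 - (-4)*42 = 34613 - 1*(-168) = 34613 + 168 = 34781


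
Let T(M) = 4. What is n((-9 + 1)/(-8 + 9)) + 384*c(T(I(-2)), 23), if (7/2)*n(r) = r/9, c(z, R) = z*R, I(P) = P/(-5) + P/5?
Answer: 2225648/63 ≈ 35328.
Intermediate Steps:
I(P) = 0 (I(P) = P*(-1/5) + P*(1/5) = -P/5 + P/5 = 0)
c(z, R) = R*z
n(r) = 2*r/63 (n(r) = 2*(r/9)/7 = 2*r/63)
n((-9 + 1)/(-8 + 9)) + 384*c(T(I(-2)), 23) = 2*((-9 + 1)/(-8 + 9))/63 + 384*(23*4) = 2*(-8/1)/63 + 384*92 = 2*(-8*1)/63 + 35328 = (2/63)*(-8) + 35328 = -16/63 + 35328 = 2225648/63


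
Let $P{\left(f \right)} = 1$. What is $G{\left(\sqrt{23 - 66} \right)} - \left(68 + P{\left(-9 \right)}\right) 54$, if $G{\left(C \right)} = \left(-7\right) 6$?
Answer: $-3768$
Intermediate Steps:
$G{\left(C \right)} = -42$
$G{\left(\sqrt{23 - 66} \right)} - \left(68 + P{\left(-9 \right)}\right) 54 = -42 - \left(68 + 1\right) 54 = -42 - 69 \cdot 54 = -42 - 3726 = -3768$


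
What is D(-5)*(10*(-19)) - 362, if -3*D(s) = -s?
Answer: -136/3 ≈ -45.333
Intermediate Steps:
D(s) = s/3 (D(s) = -(-1)*s/3 = s/3)
D(-5)*(10*(-19)) - 362 = ((⅓)*(-5))*(10*(-19)) - 362 = -5/3*(-190) - 362 = 950/3 - 362 = -136/3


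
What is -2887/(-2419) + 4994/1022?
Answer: 7515500/1236109 ≈ 6.0800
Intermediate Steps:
-2887/(-2419) + 4994/1022 = -2887*(-1/2419) + 4994*(1/1022) = 2887/2419 + 2497/511 = 7515500/1236109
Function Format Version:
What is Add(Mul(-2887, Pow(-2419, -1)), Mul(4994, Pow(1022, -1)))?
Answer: Rational(7515500, 1236109) ≈ 6.0800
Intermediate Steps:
Add(Mul(-2887, Pow(-2419, -1)), Mul(4994, Pow(1022, -1))) = Add(Mul(-2887, Rational(-1, 2419)), Mul(4994, Rational(1, 1022))) = Add(Rational(2887, 2419), Rational(2497, 511)) = Rational(7515500, 1236109)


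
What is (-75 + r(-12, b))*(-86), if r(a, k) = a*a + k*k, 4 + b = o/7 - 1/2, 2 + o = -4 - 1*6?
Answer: -906999/98 ≈ -9255.1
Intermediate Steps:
o = -12 (o = -2 + (-4 - 1*6) = -2 + (-4 - 6) = -2 - 10 = -12)
b = -87/14 (b = -4 + (-12/7 - 1/2) = -4 - 31/14 = -87/14 ≈ -6.2143)
r(a, k) = a**2 + k**2
(-75 + r(-12, b))*(-86) = (-75 + ((-12)**2 + (-87/14)**2))*(-86) = (-75 + (144 + 7569/196))*(-86) = (-75 + 35793/196)*(-86) = (21093/196)*(-86) = -906999/98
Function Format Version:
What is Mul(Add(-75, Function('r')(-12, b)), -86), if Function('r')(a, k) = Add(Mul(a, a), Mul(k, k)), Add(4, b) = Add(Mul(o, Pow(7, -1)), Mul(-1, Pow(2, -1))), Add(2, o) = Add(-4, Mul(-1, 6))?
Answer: Rational(-906999, 98) ≈ -9255.1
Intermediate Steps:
o = -12 (o = Add(-2, Add(-4, Mul(-1, 6))) = Add(-2, Add(-4, -6)) = Add(-2, -10) = -12)
b = Rational(-87, 14) (b = Add(-4, Add(Mul(-12, Pow(7, -1)), Mul(-1, Pow(2, -1)))) = Add(-4, Add(Mul(-12, Rational(1, 7)), Mul(-1, Rational(1, 2)))) = Add(-4, Add(Rational(-12, 7), Rational(-1, 2))) = Add(-4, Rational(-31, 14)) = Rational(-87, 14) ≈ -6.2143)
Function('r')(a, k) = Add(Pow(a, 2), Pow(k, 2))
Mul(Add(-75, Function('r')(-12, b)), -86) = Mul(Add(-75, Add(Pow(-12, 2), Pow(Rational(-87, 14), 2))), -86) = Mul(Add(-75, Add(144, Rational(7569, 196))), -86) = Mul(Add(-75, Rational(35793, 196)), -86) = Mul(Rational(21093, 196), -86) = Rational(-906999, 98)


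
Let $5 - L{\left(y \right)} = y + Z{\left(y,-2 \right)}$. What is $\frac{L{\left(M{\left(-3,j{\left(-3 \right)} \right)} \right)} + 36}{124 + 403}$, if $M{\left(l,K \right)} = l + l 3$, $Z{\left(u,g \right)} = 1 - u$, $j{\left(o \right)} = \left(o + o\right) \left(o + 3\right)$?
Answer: $\frac{40}{527} \approx 0.075901$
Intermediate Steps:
$j{\left(o \right)} = 2 o \left(3 + o\right)$
$M{\left(l,K \right)} = 4 l$ ($M{\left(l,K \right)} = l + 3 l = 4 l$)
$L{\left(y \right)} = 4$ ($L{\left(y \right)} = 5 - \left(y - \left(-1 + y\right)\right) = 5 - 1 = 4$)
$\frac{L{\left(M{\left(-3,j{\left(-3 \right)} \right)} \right)} + 36}{124 + 403} = \frac{4 + 36}{124 + 403} = \frac{40}{527}$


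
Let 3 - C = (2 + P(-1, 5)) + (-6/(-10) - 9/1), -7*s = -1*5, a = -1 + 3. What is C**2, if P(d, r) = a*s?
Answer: 77841/1225 ≈ 63.544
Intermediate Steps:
a = 2
s = 5/7 (s = -(-1)*5/7 = -1/7*(-5) = 5/7 ≈ 0.71429)
P(d, r) = 10/7 (P(d, r) = 2*(5/7) = 10/7)
C = 279/35 (C = 3 - ((2 + 10/7) + (-6/(-10) - 9/1)) = 3 - (24/7 + (-6*(-1/10) - 9*1)) = 3 - (24/7 + (3/5 - 9)) = 3 - (24/7 - 42/5) = 3 - 1*(-174/35) = 3 + 174/35 = 279/35 ≈ 7.9714)
C**2 = (279/35)**2 = 77841/1225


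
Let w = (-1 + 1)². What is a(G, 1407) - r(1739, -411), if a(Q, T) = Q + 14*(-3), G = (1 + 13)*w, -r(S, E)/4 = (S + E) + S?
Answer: 12226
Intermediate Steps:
w = 0 (w = 0² = 0)
r(S, E) = -8*S - 4*E (r(S, E) = -4*((S + E) + S) = -4*((E + S) + S) = -4*(E + 2*S) = -8*S - 4*E)
G = 0 (G = (1 + 13)*0 = 14*0 = 0)
a(Q, T) = -42 + Q (a(Q, T) = Q - 42 = -42 + Q)
a(G, 1407) - r(1739, -411) = (-42 + 0) - (-8*1739 - 4*(-411)) = -42 - (-13912 + 1644) = -42 - 1*(-12268) = -42 + 12268 = 12226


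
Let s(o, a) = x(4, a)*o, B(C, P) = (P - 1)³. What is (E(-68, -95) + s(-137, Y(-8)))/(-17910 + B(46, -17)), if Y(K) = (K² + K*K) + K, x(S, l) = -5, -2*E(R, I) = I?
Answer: -1465/47484 ≈ -0.030852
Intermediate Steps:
E(R, I) = -I/2
B(C, P) = (-1 + P)³
Y(K) = K + 2*K² (Y(K) = (K² + K²) + K = 2*K² + K = K + 2*K²)
s(o, a) = -5*o
(E(-68, -95) + s(-137, Y(-8)))/(-17910 + B(46, -17)) = (-½*(-95) - 5*(-137))/(-17910 + (-1 - 17)³) = (95/2 + 685)/(-17910 + (-18)³) = 1465/(2*(-17910 - 5832)) = (1465/2)/(-23742) = (1465/2)*(-1/23742) = -1465/47484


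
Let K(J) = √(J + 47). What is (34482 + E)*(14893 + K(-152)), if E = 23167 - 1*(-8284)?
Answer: 981940169 + 65933*I*√105 ≈ 9.8194e+8 + 6.7561e+5*I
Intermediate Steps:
E = 31451 (E = 23167 + 8284 = 31451)
K(J) = √(47 + J)
(34482 + E)*(14893 + K(-152)) = (34482 + 31451)*(14893 + √(47 - 152)) = 65933*(14893 + √(-105)) = 65933*(14893 + I*√105) = 981940169 + 65933*I*√105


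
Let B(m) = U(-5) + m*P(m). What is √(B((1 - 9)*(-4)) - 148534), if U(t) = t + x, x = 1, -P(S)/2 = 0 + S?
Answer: I*√150586 ≈ 388.05*I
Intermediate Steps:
P(S) = -2*S (P(S) = -2*(0 + S) = -2*S)
U(t) = 1 + t (U(t) = t + 1 = 1 + t)
B(m) = -4 - 2*m² (B(m) = (1 - 5) + m*(-2*m) = -4 - 2*m²)
√(B((1 - 9)*(-4)) - 148534) = √((-4 - 2*16*(1 - 9)²) - 148534) = √((-4 - 2*(-8*(-4))²) - 148534) = √((-4 - 2*32²) - 148534) = √((-4 - 2*1024) - 148534) = √((-4 - 2048) - 148534) = √(-2052 - 148534) = √(-150586) = I*√150586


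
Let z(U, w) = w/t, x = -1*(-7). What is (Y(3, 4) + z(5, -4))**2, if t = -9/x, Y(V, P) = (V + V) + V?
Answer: 11881/81 ≈ 146.68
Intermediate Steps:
Y(V, P) = 3*V (Y(V, P) = 2*V + V = 3*V)
x = 7
t = -9/7 ≈ -1.2857
z(U, w) = -7*w/9 (z(U, w) = w/(-9/7) = w*(-7/9) = -7*w/9)
(Y(3, 4) + z(5, -4))**2 = (3*3 - 7/9*(-4))**2 = (9 + 28/9)**2 = (109/9)**2 = 11881/81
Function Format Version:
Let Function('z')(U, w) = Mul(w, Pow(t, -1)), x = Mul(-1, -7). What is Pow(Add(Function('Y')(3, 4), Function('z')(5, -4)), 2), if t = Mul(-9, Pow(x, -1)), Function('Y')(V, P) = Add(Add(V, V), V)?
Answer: Rational(11881, 81) ≈ 146.68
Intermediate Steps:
Function('Y')(V, P) = Mul(3, V) (Function('Y')(V, P) = Add(Mul(2, V), V) = Mul(3, V))
x = 7
t = Rational(-9, 7) (t = Mul(-9, Pow(7, -1)) = Mul(-9, Rational(1, 7)) = Rational(-9, 7) ≈ -1.2857)
Function('z')(U, w) = Mul(Rational(-7, 9), w) (Function('z')(U, w) = Mul(w, Pow(Rational(-9, 7), -1)) = Mul(w, Rational(-7, 9)) = Mul(Rational(-7, 9), w))
Pow(Add(Function('Y')(3, 4), Function('z')(5, -4)), 2) = Pow(Add(Mul(3, 3), Mul(Rational(-7, 9), -4)), 2) = Pow(Add(9, Rational(28, 9)), 2) = Pow(Rational(109, 9), 2) = Rational(11881, 81)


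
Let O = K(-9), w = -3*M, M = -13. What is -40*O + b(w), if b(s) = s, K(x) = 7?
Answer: -241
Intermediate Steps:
w = 39 (w = -3*(-13) = 39)
O = 7
-40*O + b(w) = -40*7 + 39 = -280 + 39 = -241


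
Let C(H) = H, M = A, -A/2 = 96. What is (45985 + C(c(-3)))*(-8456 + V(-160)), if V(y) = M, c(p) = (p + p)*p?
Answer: -397833944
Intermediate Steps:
A = -192 (A = -2*96 = -192)
c(p) = 2*p² (c(p) = (2*p)*p = 2*p²)
M = -192
V(y) = -192
(45985 + C(c(-3)))*(-8456 + V(-160)) = (45985 + 2*(-3)²)*(-8456 - 192) = (45985 + 2*9)*(-8648) = (45985 + 18)*(-8648) = 46003*(-8648) = -397833944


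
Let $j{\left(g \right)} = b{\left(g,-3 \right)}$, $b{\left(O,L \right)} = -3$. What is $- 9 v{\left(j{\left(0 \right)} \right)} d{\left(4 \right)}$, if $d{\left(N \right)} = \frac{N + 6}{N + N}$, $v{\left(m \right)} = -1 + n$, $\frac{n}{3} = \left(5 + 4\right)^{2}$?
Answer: $- \frac{5445}{2} \approx -2722.5$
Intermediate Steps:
$j{\left(g \right)} = -3$
$n = 243$ ($n = 3 \left(5 + 4\right)^{2} = 3 \cdot 9^{2} = 3 \cdot 81 = 243$)
$v{\left(m \right)} = 242$ ($v{\left(m \right)} = -1 + 243 = 242$)
$d{\left(N \right)} = \frac{6 + N}{2 N}$
$- 9 v{\left(j{\left(0 \right)} \right)} d{\left(4 \right)} = \left(-9\right) 242 \frac{6 + 4}{2 \cdot 4} = - 2178 \cdot \frac{1}{2} \cdot \frac{1}{4} \cdot 10 = \left(-2178\right) \frac{5}{4} = - \frac{5445}{2}$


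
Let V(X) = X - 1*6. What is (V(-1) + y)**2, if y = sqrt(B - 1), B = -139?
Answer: (7 - 2*I*sqrt(35))**2 ≈ -91.0 - 165.65*I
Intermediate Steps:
y = 2*I*sqrt(35) (y = sqrt(-139 - 1) = sqrt(-140) = 2*I*sqrt(35) ≈ 11.832*I)
V(X) = -6 + X (V(X) = X - 6 = -6 + X)
(V(-1) + y)**2 = ((-6 - 1) + 2*I*sqrt(35))**2 = (-7 + 2*I*sqrt(35))**2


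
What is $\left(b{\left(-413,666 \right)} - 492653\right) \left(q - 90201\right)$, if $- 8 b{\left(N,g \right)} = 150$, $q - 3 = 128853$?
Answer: $- \frac{76176905985}{4} \approx -1.9044 \cdot 10^{10}$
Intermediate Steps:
$q = 128856$ ($q = 3 + 128853 = 128856$)
$b{\left(N,g \right)} = - \frac{75}{4}$ ($b{\left(N,g \right)} = \left(- \frac{1}{8}\right) 150 = - \frac{75}{4}$)
$\left(b{\left(-413,666 \right)} - 492653\right) \left(q - 90201\right) = \left(- \frac{75}{4} - 492653\right) \left(128856 - 90201\right) = \left(- \frac{1970687}{4}\right) 38655 = - \frac{76176905985}{4}$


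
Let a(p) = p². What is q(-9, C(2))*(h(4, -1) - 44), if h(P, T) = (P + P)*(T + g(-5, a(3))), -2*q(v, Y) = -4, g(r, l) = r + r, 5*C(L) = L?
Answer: -264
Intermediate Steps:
C(L) = L/5
g(r, l) = 2*r
q(v, Y) = 2 (q(v, Y) = -½*(-4) = 2)
h(P, T) = 2*P*(-10 + T) (h(P, T) = (P + P)*(T + 2*(-5)) = (2*P)*(T - 10) = (2*P)*(-10 + T) = 2*P*(-10 + T))
q(-9, C(2))*(h(4, -1) - 44) = 2*(2*4*(-10 - 1) - 44) = 2*(2*4*(-11) - 44) = 2*(-88 - 44) = 2*(-132) = -264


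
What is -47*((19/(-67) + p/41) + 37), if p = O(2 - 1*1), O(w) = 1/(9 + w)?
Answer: -47407349/27470 ≈ -1725.8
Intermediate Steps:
p = 1/10 (p = 1/(9 + (2 - 1*1)) = 1/(9 + (2 - 1)) = 1/(9 + 1) = 1/10 ≈ 0.10000)
-47*((19/(-67) + p/41) + 37) = -47*((19/(-67) + (1/10)/41) + 37) = -47*((19*(-1/67) + (1/10)*(1/41)) + 37) = -47*((-19/67 + 1/410) + 37) = -47*(-7723/27470 + 37) = -47*1008667/27470 = -47407349/27470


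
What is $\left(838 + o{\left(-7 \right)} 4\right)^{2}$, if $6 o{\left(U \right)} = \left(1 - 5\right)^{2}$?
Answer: $\frac{6482116}{9} \approx 7.2024 \cdot 10^{5}$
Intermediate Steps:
$o{\left(U \right)} = \frac{8}{3}$ ($o{\left(U \right)} = \frac{\left(1 - 5\right)^{2}}{6} = \frac{\left(-4\right)^{2}}{6} = \frac{1}{6} \cdot 16 = \frac{8}{3}$)
$\left(838 + o{\left(-7 \right)} 4\right)^{2} = \left(838 + \frac{8}{3} \cdot 4\right)^{2} = \left(838 + \frac{32}{3}\right)^{2} = \left(\frac{2546}{3}\right)^{2} = \frac{6482116}{9}$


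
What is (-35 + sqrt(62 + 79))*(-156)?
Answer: 5460 - 156*sqrt(141) ≈ 3607.6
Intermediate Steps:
(-35 + sqrt(62 + 79))*(-156) = (-35 + sqrt(141))*(-156) = 5460 - 156*sqrt(141)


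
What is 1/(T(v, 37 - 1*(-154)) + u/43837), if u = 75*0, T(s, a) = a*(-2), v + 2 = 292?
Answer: -1/382 ≈ -0.0026178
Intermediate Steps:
v = 290 (v = -2 + 292 = 290)
T(s, a) = -2*a
u = 0
1/(T(v, 37 - 1*(-154)) + u/43837) = 1/(-2*(37 - 1*(-154)) + 0/43837) = 1/(-2*(37 + 154) + 0*(1/43837)) = 1/(-2*191 + 0) = 1/(-382 + 0) = 1/(-382) = -1/382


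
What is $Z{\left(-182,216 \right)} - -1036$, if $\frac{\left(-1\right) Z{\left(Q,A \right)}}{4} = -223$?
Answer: $1928$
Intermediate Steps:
$Z{\left(Q,A \right)} = 892$ ($Z{\left(Q,A \right)} = \left(-4\right) \left(-223\right) = 892$)
$Z{\left(-182,216 \right)} - -1036 = 892 - -1036 = 892 + 1036 = 1928$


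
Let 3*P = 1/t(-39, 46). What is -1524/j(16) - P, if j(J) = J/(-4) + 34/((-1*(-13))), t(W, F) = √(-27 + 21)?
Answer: 3302/3 + I*√6/18 ≈ 1100.7 + 0.13608*I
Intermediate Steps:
t(W, F) = I*√6 (t(W, F) = √(-6) = I*√6)
j(J) = 34/13 - J/4 (j(J) = J*(-¼) + 34/13 = -J/4 + 34*(1/13) = -J/4 + 34/13 = 34/13 - J/4)
P = -I*√6/18 (P = 1/(3*((I*√6))) = (-I*√6/6)/3 = -I*√6/18 ≈ -0.13608*I)
-1524/j(16) - P = -1524/(34/13 - ¼*16) - (-1)*I*√6/18 = -1524/(34/13 - 4) + I*√6/18 = -1524/(-18/13) + I*√6/18 = -1524*(-13/18) + I*√6/18 = 3302/3 + I*√6/18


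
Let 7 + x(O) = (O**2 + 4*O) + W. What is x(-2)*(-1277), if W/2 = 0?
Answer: 14047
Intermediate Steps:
W = 0 (W = 2*0 = 0)
x(O) = -7 + O**2 + 4*O (x(O) = -7 + ((O**2 + 4*O) + 0) = -7 + (O**2 + 4*O) = -7 + O**2 + 4*O)
x(-2)*(-1277) = (-7 + (-2)**2 + 4*(-2))*(-1277) = (-7 + 4 - 8)*(-1277) = -11*(-1277) = 14047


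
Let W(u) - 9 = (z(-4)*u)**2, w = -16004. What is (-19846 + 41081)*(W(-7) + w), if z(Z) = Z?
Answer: -323005585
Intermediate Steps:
W(u) = 9 + 16*u**2 (W(u) = 9 + (-4*u)**2 = 9 + 16*u**2)
(-19846 + 41081)*(W(-7) + w) = (-19846 + 41081)*((9 + 16*(-7)**2) - 16004) = 21235*((9 + 16*49) - 16004) = 21235*((9 + 784) - 16004) = 21235*(793 - 16004) = 21235*(-15211) = -323005585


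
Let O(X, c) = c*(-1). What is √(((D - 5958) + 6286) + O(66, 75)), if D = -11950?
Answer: I*√11697 ≈ 108.15*I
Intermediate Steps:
O(X, c) = -c
√(((D - 5958) + 6286) + O(66, 75)) = √(((-11950 - 5958) + 6286) - 1*75) = √((-17908 + 6286) - 75) = √(-11622 - 75) = √(-11697) = I*√11697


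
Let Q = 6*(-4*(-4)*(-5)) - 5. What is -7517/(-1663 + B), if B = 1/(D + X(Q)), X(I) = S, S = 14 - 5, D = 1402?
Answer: 10606487/2346492 ≈ 4.5201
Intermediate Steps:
Q = -485 (Q = 6*(16*(-5)) - 5 = 6*(-80) - 5 = -480 - 5 = -485)
S = 9
X(I) = 9
B = 1/1411 (B = 1/(1402 + 9) = 1/1411 ≈ 0.00070872)
-7517/(-1663 + B) = -7517/(-1663 + 1/1411) = -7517/(-2346492/1411) = -7517*(-1411/2346492) = 10606487/2346492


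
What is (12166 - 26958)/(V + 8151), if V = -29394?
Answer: 14792/21243 ≈ 0.69632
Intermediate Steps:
(12166 - 26958)/(V + 8151) = (12166 - 26958)/(-29394 + 8151) = -14792/(-21243) = -14792*(-1/21243) = 14792/21243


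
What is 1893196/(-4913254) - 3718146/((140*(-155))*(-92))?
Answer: -5511943050371/2452205071400 ≈ -2.2477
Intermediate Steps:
1893196/(-4913254) - 3718146/((140*(-155))*(-92)) = 1893196*(-1/4913254) - 3718146/((-21700*(-92))) = -946598/2456627 - 3718146/1996400 = -946598/2456627 - 3718146*1/1996400 = -946598/2456627 - 1859073/998200 = -5511943050371/2452205071400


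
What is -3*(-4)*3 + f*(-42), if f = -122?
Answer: 5160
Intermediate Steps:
-3*(-4)*3 + f*(-42) = -3*(-4)*3 - 122*(-42) = 12*3 + 5124 = 36 + 5124 = 5160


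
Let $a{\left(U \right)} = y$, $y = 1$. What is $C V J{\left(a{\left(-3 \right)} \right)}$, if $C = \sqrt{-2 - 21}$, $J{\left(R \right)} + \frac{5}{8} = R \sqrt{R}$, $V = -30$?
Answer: $- \frac{45 i \sqrt{23}}{4} \approx - 53.953 i$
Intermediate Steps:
$a{\left(U \right)} = 1$
$J{\left(R \right)} = - \frac{5}{8} + R^{\frac{3}{2}}$ ($J{\left(R \right)} = - \frac{5}{8} + R \sqrt{R} = - \frac{5}{8} + R^{\frac{3}{2}}$)
$C = i \sqrt{23}$ ($C = \sqrt{-23} = i \sqrt{23} \approx 4.7958 i$)
$C V J{\left(a{\left(-3 \right)} \right)} = i \sqrt{23} \left(-30\right) \left(- \frac{5}{8} + 1^{\frac{3}{2}}\right) = - 30 i \sqrt{23} \left(- \frac{5}{8} + 1\right) = - 30 i \sqrt{23} \cdot \frac{3}{8} = - \frac{45 i \sqrt{23}}{4}$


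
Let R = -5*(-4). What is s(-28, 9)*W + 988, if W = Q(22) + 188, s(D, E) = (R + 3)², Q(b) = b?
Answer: 112078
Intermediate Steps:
R = 20
s(D, E) = 529 (s(D, E) = (20 + 3)² = 23² = 529)
W = 210 (W = 22 + 188 = 210)
s(-28, 9)*W + 988 = 529*210 + 988 = 111090 + 988 = 112078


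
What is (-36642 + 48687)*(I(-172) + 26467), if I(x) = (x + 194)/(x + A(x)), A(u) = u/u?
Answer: 18171227525/57 ≈ 3.1879e+8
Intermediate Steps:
A(u) = 1
I(x) = (194 + x)/(1 + x) (I(x) = (x + 194)/(x + 1) = (194 + x)/(1 + x))
(-36642 + 48687)*(I(-172) + 26467) = (-36642 + 48687)*((194 - 172)/(1 - 172) + 26467) = 12045*(22/(-171) + 26467) = 12045*(-1/171*22 + 26467) = 12045*(-22/171 + 26467) = 12045*(4525835/171) = 18171227525/57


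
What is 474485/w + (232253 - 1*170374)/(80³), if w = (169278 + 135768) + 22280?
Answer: 131595462777/83795456000 ≈ 1.5704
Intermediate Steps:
w = 327326 (w = 305046 + 22280 = 327326)
474485/w + (232253 - 1*170374)/(80³) = 474485/327326 + (232253 - 1*170374)/(80³) = 474485*(1/327326) + (232253 - 170374)/512000 = 474485/327326 + 61879*(1/512000) = 474485/327326 + 61879/512000 = 131595462777/83795456000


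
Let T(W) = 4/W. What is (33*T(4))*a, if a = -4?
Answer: -132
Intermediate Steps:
(33*T(4))*a = (33*(4/4))*(-4) = (33*(4*(1/4)))*(-4) = (33*1)*(-4) = 33*(-4) = -132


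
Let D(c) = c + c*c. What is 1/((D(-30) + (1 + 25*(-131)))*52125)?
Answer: -1/125308500 ≈ -7.9803e-9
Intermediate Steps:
D(c) = c + c**2
1/((D(-30) + (1 + 25*(-131)))*52125) = 1/((-30*(1 - 30) + (1 + 25*(-131)))*52125) = (1/52125)/(-30*(-29) + (1 - 3275)) = (1/52125)/(870 - 3274) = (1/52125)/(-2404) = -1/2404*1/52125 = -1/125308500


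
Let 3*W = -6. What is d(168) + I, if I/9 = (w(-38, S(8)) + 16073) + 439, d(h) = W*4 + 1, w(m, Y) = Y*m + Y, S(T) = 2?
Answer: 147935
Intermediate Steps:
W = -2 (W = (1/3)*(-6) = -2)
w(m, Y) = Y + Y*m
d(h) = -7 (d(h) = -2*4 + 1 = -8 + 1 = -7)
I = 147942 (I = 9*((2*(1 - 38) + 16073) + 439) = 9*((2*(-37) + 16073) + 439) = 9*((-74 + 16073) + 439) = 9*(15999 + 439) = 9*16438 = 147942)
d(168) + I = -7 + 147942 = 147935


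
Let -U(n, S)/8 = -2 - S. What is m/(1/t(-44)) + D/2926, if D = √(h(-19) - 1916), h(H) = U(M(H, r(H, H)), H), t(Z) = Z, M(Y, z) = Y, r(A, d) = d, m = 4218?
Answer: -185592 + 3*I*√57/1463 ≈ -1.8559e+5 + 0.015482*I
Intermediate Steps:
U(n, S) = 16 + 8*S (U(n, S) = -8*(-2 - S) = 16 + 8*S)
h(H) = 16 + 8*H
D = 6*I*√57 (D = √((16 + 8*(-19)) - 1916) = √((16 - 152) - 1916) = √(-136 - 1916) = √(-2052) = 6*I*√57 ≈ 45.299*I)
m/(1/t(-44)) + D/2926 = 4218/(1/(-44)) + (6*I*√57)/2926 = 4218/(-1/44) + (6*I*√57)*(1/2926) = 4218*(-44) + 3*I*√57/1463 = -185592 + 3*I*√57/1463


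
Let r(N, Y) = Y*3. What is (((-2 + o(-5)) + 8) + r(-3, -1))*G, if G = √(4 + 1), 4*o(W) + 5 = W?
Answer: √5/2 ≈ 1.1180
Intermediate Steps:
o(W) = -5/4 + W/4
r(N, Y) = 3*Y
G = √5 ≈ 2.2361
(((-2 + o(-5)) + 8) + r(-3, -1))*G = (((-2 + (-5/4 + (¼)*(-5))) + 8) + 3*(-1))*√5 = (((-2 + (-5/4 - 5/4)) + 8) - 3)*√5 = (((-2 - 5/2) + 8) - 3)*√5 = ((-9/2 + 8) - 3)*√5 = (7/2 - 3)*√5 = √5/2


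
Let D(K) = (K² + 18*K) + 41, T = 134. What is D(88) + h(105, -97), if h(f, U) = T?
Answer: 9503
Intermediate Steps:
h(f, U) = 134
D(K) = 41 + K² + 18*K
D(88) + h(105, -97) = (41 + 88² + 18*88) + 134 = (41 + 7744 + 1584) + 134 = 9369 + 134 = 9503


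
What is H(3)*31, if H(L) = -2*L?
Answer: -186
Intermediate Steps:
H(3)*31 = -2*3*31 = -6*31 = -186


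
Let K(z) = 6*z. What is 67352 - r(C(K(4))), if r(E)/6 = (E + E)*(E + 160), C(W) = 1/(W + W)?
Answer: 12923903/192 ≈ 67312.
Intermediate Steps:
C(W) = 1/(2*W)
r(E) = 12*E*(160 + E) (r(E) = 6*((E + E)*(E + 160)) = 6*((2*E)*(160 + E)) = 6*(2*E*(160 + E)) = 12*E*(160 + E))
67352 - r(C(K(4))) = 67352 - 12*1/(2*((6*4)))*(160 + 1/(2*((6*4)))) = 67352 - 12*(½)/24*(160 + (½)/24) = 67352 - 12*(½)*(1/24)*(160 + (½)*(1/24)) = 67352 - 12*(160 + 1/48)/48 = 67352 - 12*7681/(48*48) = 67352 - 1*7681/192 = 67352 - 7681/192 = 12923903/192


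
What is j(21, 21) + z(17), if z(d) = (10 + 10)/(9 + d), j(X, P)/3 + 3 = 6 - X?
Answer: -692/13 ≈ -53.231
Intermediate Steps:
j(X, P) = 9 - 3*X (j(X, P) = -9 + 3*(6 - X) = -9 + (18 - 3*X) = 9 - 3*X)
z(d) = 20/(9 + d)
j(21, 21) + z(17) = (9 - 3*21) + 20/(9 + 17) = (9 - 63) + 20/26 = -54 + 20*(1/26) = -54 + 10/13 = -692/13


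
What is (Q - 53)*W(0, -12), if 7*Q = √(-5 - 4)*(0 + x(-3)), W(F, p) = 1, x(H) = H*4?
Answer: -53 - 36*I/7 ≈ -53.0 - 5.1429*I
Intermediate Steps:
x(H) = 4*H
Q = -36*I/7 (Q = (√(-5 - 4)*(0 + 4*(-3)))/7 = (√(-9)*(0 - 12))/7 = ((3*I)*(-12))/7 = (-36*I)/7 = -36*I/7 ≈ -5.1429*I)
(Q - 53)*W(0, -12) = (-36*I/7 - 53)*1 = (-53 - 36*I/7)*1 = -53 - 36*I/7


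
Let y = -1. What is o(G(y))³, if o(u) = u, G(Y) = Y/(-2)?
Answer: ⅛ ≈ 0.12500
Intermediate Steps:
G(Y) = -Y/2 (G(Y) = Y*(-½) = -Y/2)
o(G(y))³ = (-½*(-1))³ = (½)³ = ⅛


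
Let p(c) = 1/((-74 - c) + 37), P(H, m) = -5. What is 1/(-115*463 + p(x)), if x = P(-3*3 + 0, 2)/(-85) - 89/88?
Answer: -53927/2871344611 ≈ -1.8781e-5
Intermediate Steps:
x = -1425/1496 (x = -5/(-85) - 89/88 = -5*(-1/85) - 89*1/88 = 1/17 - 89/88 = -1425/1496 ≈ -0.95254)
p(c) = 1/(-37 - c)
1/(-115*463 + p(x)) = 1/(-115*463 - 1/(37 - 1425/1496)) = 1/(-53245 - 1/53927/1496) = 1/(-53245 - 1*1496/53927) = 1/(-53245 - 1496/53927) = 1/(-2871344611/53927) = -53927/2871344611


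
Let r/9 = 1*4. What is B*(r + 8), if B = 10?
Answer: 440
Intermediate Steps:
r = 36 (r = 9*(1*4) = 9*4 = 36)
B*(r + 8) = 10*(36 + 8) = 10*44 = 440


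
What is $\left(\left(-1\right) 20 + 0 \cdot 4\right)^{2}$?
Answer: $400$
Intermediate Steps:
$\left(\left(-1\right) 20 + 0 \cdot 4\right)^{2} = \left(-20 + 0\right)^{2} = \left(-20\right)^{2} = 400$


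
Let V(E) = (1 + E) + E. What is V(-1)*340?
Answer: -340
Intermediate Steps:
V(E) = 1 + 2*E
V(-1)*340 = (1 + 2*(-1))*340 = (1 - 2)*340 = -1*340 = -340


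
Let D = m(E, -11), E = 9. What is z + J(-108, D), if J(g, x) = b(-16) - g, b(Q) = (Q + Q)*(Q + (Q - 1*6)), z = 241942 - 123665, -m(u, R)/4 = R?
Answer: 119601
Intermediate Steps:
m(u, R) = -4*R
D = 44 (D = -4*(-11) = 44)
z = 118277
b(Q) = 2*Q*(-6 + 2*Q) (b(Q) = (2*Q)*(Q + (Q - 6)) = (2*Q)*(Q + (-6 + Q)) = (2*Q)*(-6 + 2*Q) = 2*Q*(-6 + 2*Q))
J(g, x) = 1216 - g (J(g, x) = 4*(-16)*(-3 - 16) - g = 4*(-16)*(-19) - g = 1216 - g)
z + J(-108, D) = 118277 + (1216 - 1*(-108)) = 118277 + (1216 + 108) = 118277 + 1324 = 119601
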